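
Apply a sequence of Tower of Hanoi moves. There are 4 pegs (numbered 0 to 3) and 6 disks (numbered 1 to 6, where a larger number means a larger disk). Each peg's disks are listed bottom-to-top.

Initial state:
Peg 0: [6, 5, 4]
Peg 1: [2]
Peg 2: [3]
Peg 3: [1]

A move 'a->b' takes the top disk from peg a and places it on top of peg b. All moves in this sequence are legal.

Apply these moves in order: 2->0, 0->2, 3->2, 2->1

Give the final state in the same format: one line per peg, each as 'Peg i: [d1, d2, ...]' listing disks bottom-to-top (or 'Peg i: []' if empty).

After move 1 (2->0):
Peg 0: [6, 5, 4, 3]
Peg 1: [2]
Peg 2: []
Peg 3: [1]

After move 2 (0->2):
Peg 0: [6, 5, 4]
Peg 1: [2]
Peg 2: [3]
Peg 3: [1]

After move 3 (3->2):
Peg 0: [6, 5, 4]
Peg 1: [2]
Peg 2: [3, 1]
Peg 3: []

After move 4 (2->1):
Peg 0: [6, 5, 4]
Peg 1: [2, 1]
Peg 2: [3]
Peg 3: []

Answer: Peg 0: [6, 5, 4]
Peg 1: [2, 1]
Peg 2: [3]
Peg 3: []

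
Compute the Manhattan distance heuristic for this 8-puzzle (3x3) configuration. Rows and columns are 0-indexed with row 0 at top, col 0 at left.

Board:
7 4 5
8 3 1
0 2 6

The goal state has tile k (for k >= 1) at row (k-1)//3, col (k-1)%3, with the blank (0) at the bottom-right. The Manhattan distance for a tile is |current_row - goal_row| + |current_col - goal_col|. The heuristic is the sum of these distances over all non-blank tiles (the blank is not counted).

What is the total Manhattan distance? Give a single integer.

Answer: 16

Derivation:
Tile 7: at (0,0), goal (2,0), distance |0-2|+|0-0| = 2
Tile 4: at (0,1), goal (1,0), distance |0-1|+|1-0| = 2
Tile 5: at (0,2), goal (1,1), distance |0-1|+|2-1| = 2
Tile 8: at (1,0), goal (2,1), distance |1-2|+|0-1| = 2
Tile 3: at (1,1), goal (0,2), distance |1-0|+|1-2| = 2
Tile 1: at (1,2), goal (0,0), distance |1-0|+|2-0| = 3
Tile 2: at (2,1), goal (0,1), distance |2-0|+|1-1| = 2
Tile 6: at (2,2), goal (1,2), distance |2-1|+|2-2| = 1
Sum: 2 + 2 + 2 + 2 + 2 + 3 + 2 + 1 = 16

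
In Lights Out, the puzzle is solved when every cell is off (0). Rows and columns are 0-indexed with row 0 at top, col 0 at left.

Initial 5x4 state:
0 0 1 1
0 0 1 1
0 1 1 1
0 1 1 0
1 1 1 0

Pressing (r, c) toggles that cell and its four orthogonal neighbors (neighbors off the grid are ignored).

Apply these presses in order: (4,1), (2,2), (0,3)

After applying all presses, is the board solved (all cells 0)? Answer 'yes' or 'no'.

After press 1 at (4,1):
0 0 1 1
0 0 1 1
0 1 1 1
0 0 1 0
0 0 0 0

After press 2 at (2,2):
0 0 1 1
0 0 0 1
0 0 0 0
0 0 0 0
0 0 0 0

After press 3 at (0,3):
0 0 0 0
0 0 0 0
0 0 0 0
0 0 0 0
0 0 0 0

Lights still on: 0

Answer: yes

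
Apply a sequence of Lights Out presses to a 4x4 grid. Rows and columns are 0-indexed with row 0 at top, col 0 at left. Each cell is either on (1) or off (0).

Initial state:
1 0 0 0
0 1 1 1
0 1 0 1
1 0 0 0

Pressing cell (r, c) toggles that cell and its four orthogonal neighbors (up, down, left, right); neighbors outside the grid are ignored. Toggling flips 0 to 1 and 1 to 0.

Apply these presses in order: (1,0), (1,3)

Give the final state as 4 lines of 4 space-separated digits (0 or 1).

After press 1 at (1,0):
0 0 0 0
1 0 1 1
1 1 0 1
1 0 0 0

After press 2 at (1,3):
0 0 0 1
1 0 0 0
1 1 0 0
1 0 0 0

Answer: 0 0 0 1
1 0 0 0
1 1 0 0
1 0 0 0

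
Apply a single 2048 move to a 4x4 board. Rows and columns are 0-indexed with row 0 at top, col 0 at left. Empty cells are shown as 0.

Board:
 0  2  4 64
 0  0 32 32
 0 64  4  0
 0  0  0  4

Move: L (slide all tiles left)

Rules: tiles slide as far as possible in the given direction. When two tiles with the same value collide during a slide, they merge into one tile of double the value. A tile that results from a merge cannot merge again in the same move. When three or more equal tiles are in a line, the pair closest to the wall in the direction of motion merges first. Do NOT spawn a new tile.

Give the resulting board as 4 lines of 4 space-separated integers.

Slide left:
row 0: [0, 2, 4, 64] -> [2, 4, 64, 0]
row 1: [0, 0, 32, 32] -> [64, 0, 0, 0]
row 2: [0, 64, 4, 0] -> [64, 4, 0, 0]
row 3: [0, 0, 0, 4] -> [4, 0, 0, 0]

Answer:  2  4 64  0
64  0  0  0
64  4  0  0
 4  0  0  0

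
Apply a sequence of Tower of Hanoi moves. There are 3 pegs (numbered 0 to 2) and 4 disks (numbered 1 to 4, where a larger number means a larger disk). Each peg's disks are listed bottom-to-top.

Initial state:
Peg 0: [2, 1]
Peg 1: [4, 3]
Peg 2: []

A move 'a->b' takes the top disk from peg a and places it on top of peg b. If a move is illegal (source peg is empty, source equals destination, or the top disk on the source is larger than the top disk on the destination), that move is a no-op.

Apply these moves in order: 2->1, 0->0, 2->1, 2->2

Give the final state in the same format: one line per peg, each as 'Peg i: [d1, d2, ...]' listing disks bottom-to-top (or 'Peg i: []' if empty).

Answer: Peg 0: [2, 1]
Peg 1: [4, 3]
Peg 2: []

Derivation:
After move 1 (2->1):
Peg 0: [2, 1]
Peg 1: [4, 3]
Peg 2: []

After move 2 (0->0):
Peg 0: [2, 1]
Peg 1: [4, 3]
Peg 2: []

After move 3 (2->1):
Peg 0: [2, 1]
Peg 1: [4, 3]
Peg 2: []

After move 4 (2->2):
Peg 0: [2, 1]
Peg 1: [4, 3]
Peg 2: []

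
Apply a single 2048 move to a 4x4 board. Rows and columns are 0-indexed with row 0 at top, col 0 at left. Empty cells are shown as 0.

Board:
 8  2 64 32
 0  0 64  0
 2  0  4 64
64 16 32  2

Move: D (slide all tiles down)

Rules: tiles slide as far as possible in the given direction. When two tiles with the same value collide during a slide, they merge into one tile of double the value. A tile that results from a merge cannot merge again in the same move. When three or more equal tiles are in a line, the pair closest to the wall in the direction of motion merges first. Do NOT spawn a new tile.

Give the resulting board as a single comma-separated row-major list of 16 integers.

Slide down:
col 0: [8, 0, 2, 64] -> [0, 8, 2, 64]
col 1: [2, 0, 0, 16] -> [0, 0, 2, 16]
col 2: [64, 64, 4, 32] -> [0, 128, 4, 32]
col 3: [32, 0, 64, 2] -> [0, 32, 64, 2]

Answer: 0, 0, 0, 0, 8, 0, 128, 32, 2, 2, 4, 64, 64, 16, 32, 2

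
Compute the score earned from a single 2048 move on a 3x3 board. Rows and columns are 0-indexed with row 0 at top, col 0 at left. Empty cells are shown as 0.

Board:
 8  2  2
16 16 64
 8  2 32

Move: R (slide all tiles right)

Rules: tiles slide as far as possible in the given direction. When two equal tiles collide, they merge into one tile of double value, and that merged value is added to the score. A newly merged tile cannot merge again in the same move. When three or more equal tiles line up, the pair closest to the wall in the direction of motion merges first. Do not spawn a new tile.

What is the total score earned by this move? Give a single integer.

Answer: 36

Derivation:
Slide right:
row 0: [8, 2, 2] -> [0, 8, 4]  score +4 (running 4)
row 1: [16, 16, 64] -> [0, 32, 64]  score +32 (running 36)
row 2: [8, 2, 32] -> [8, 2, 32]  score +0 (running 36)
Board after move:
 0  8  4
 0 32 64
 8  2 32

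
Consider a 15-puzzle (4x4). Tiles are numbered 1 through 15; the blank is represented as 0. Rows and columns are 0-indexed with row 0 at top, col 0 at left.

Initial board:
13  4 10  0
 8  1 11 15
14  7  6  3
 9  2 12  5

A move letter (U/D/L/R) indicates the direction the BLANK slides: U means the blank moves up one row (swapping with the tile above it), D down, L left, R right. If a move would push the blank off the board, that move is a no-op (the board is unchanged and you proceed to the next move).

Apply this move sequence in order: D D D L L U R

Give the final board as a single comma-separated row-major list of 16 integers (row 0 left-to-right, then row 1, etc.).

Answer: 13, 4, 10, 15, 8, 1, 11, 3, 14, 6, 0, 5, 9, 7, 2, 12

Derivation:
After move 1 (D):
13  4 10 15
 8  1 11  0
14  7  6  3
 9  2 12  5

After move 2 (D):
13  4 10 15
 8  1 11  3
14  7  6  0
 9  2 12  5

After move 3 (D):
13  4 10 15
 8  1 11  3
14  7  6  5
 9  2 12  0

After move 4 (L):
13  4 10 15
 8  1 11  3
14  7  6  5
 9  2  0 12

After move 5 (L):
13  4 10 15
 8  1 11  3
14  7  6  5
 9  0  2 12

After move 6 (U):
13  4 10 15
 8  1 11  3
14  0  6  5
 9  7  2 12

After move 7 (R):
13  4 10 15
 8  1 11  3
14  6  0  5
 9  7  2 12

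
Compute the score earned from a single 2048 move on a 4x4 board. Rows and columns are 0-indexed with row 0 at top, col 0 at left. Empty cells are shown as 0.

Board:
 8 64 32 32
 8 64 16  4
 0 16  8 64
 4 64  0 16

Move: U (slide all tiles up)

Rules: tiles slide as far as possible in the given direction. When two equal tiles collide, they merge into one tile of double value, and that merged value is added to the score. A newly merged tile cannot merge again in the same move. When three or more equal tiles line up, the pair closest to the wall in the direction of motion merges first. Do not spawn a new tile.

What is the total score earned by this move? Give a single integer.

Slide up:
col 0: [8, 8, 0, 4] -> [16, 4, 0, 0]  score +16 (running 16)
col 1: [64, 64, 16, 64] -> [128, 16, 64, 0]  score +128 (running 144)
col 2: [32, 16, 8, 0] -> [32, 16, 8, 0]  score +0 (running 144)
col 3: [32, 4, 64, 16] -> [32, 4, 64, 16]  score +0 (running 144)
Board after move:
 16 128  32  32
  4  16  16   4
  0  64   8  64
  0   0   0  16

Answer: 144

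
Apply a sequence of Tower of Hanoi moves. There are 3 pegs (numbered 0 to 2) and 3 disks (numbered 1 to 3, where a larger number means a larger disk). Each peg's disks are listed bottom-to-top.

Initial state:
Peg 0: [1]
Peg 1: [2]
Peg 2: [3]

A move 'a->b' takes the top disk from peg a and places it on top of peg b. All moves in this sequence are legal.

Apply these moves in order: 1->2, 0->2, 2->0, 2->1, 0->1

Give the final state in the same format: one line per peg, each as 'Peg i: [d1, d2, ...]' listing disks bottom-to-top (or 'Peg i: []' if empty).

Answer: Peg 0: []
Peg 1: [2, 1]
Peg 2: [3]

Derivation:
After move 1 (1->2):
Peg 0: [1]
Peg 1: []
Peg 2: [3, 2]

After move 2 (0->2):
Peg 0: []
Peg 1: []
Peg 2: [3, 2, 1]

After move 3 (2->0):
Peg 0: [1]
Peg 1: []
Peg 2: [3, 2]

After move 4 (2->1):
Peg 0: [1]
Peg 1: [2]
Peg 2: [3]

After move 5 (0->1):
Peg 0: []
Peg 1: [2, 1]
Peg 2: [3]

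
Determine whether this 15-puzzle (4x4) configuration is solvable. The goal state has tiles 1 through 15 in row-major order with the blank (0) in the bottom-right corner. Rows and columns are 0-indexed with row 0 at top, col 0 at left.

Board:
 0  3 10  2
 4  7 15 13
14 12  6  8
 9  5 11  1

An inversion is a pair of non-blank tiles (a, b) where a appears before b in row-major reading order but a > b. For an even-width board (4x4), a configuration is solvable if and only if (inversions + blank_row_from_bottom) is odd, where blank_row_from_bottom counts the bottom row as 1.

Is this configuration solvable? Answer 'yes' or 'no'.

Answer: no

Derivation:
Inversions: 52
Blank is in row 0 (0-indexed from top), which is row 4 counting from the bottom (bottom = 1).
52 + 4 = 56, which is even, so the puzzle is not solvable.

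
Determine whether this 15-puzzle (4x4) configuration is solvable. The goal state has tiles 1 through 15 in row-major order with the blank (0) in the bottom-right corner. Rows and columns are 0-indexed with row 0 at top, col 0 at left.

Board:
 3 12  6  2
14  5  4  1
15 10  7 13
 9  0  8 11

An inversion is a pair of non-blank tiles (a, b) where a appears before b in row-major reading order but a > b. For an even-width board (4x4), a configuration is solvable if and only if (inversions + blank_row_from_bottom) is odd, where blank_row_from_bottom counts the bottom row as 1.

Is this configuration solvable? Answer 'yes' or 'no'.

Answer: yes

Derivation:
Inversions: 42
Blank is in row 3 (0-indexed from top), which is row 1 counting from the bottom (bottom = 1).
42 + 1 = 43, which is odd, so the puzzle is solvable.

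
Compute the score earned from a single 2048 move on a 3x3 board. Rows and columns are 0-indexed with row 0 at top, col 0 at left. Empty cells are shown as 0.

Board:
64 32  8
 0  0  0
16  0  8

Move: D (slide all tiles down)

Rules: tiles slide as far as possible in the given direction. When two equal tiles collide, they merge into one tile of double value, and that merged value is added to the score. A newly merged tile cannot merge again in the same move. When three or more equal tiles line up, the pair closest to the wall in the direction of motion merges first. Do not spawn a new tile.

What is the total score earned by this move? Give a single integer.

Slide down:
col 0: [64, 0, 16] -> [0, 64, 16]  score +0 (running 0)
col 1: [32, 0, 0] -> [0, 0, 32]  score +0 (running 0)
col 2: [8, 0, 8] -> [0, 0, 16]  score +16 (running 16)
Board after move:
 0  0  0
64  0  0
16 32 16

Answer: 16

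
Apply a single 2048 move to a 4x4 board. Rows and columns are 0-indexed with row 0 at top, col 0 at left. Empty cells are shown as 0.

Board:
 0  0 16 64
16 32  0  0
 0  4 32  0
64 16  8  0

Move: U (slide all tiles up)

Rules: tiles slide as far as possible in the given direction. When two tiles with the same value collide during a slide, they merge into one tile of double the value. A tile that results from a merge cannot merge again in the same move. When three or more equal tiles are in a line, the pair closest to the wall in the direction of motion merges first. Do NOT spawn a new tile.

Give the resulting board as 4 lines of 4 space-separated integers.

Slide up:
col 0: [0, 16, 0, 64] -> [16, 64, 0, 0]
col 1: [0, 32, 4, 16] -> [32, 4, 16, 0]
col 2: [16, 0, 32, 8] -> [16, 32, 8, 0]
col 3: [64, 0, 0, 0] -> [64, 0, 0, 0]

Answer: 16 32 16 64
64  4 32  0
 0 16  8  0
 0  0  0  0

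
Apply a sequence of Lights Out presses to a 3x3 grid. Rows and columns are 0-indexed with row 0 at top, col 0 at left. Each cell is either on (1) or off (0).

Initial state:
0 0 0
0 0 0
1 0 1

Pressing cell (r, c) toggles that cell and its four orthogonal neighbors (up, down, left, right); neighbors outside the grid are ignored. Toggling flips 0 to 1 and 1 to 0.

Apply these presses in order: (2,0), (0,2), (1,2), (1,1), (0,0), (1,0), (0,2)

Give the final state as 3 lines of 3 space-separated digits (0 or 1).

After press 1 at (2,0):
0 0 0
1 0 0
0 1 1

After press 2 at (0,2):
0 1 1
1 0 1
0 1 1

After press 3 at (1,2):
0 1 0
1 1 0
0 1 0

After press 4 at (1,1):
0 0 0
0 0 1
0 0 0

After press 5 at (0,0):
1 1 0
1 0 1
0 0 0

After press 6 at (1,0):
0 1 0
0 1 1
1 0 0

After press 7 at (0,2):
0 0 1
0 1 0
1 0 0

Answer: 0 0 1
0 1 0
1 0 0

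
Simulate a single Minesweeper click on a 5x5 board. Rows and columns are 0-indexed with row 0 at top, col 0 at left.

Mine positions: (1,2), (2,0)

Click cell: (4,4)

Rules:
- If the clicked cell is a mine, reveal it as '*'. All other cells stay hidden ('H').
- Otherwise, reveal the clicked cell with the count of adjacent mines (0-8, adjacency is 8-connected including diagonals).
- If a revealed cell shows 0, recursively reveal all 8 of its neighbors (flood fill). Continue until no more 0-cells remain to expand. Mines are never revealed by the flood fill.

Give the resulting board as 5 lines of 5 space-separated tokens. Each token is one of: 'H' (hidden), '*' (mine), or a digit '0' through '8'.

H H H 1 0
H H H 1 0
H 2 1 1 0
1 1 0 0 0
0 0 0 0 0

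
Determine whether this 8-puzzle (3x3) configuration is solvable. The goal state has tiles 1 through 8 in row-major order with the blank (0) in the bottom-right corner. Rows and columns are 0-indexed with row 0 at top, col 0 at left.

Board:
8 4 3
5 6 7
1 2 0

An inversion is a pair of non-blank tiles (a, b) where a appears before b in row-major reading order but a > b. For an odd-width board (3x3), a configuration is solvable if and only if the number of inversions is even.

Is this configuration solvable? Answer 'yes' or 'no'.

Inversions (pairs i<j in row-major order where tile[i] > tile[j] > 0): 18
18 is even, so the puzzle is solvable.

Answer: yes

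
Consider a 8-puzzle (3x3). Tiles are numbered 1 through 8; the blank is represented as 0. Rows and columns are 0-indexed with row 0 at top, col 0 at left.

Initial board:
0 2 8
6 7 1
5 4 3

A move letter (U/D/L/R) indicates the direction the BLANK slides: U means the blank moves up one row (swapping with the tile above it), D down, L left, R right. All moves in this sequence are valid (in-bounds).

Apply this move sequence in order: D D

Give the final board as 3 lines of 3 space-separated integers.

Answer: 6 2 8
5 7 1
0 4 3

Derivation:
After move 1 (D):
6 2 8
0 7 1
5 4 3

After move 2 (D):
6 2 8
5 7 1
0 4 3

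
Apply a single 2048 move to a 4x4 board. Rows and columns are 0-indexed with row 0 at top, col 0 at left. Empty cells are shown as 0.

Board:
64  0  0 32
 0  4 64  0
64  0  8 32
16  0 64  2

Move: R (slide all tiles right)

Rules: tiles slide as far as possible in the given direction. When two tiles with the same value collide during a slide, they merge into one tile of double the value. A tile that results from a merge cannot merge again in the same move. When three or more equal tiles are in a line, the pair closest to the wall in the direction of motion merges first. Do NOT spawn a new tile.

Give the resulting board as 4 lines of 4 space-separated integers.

Slide right:
row 0: [64, 0, 0, 32] -> [0, 0, 64, 32]
row 1: [0, 4, 64, 0] -> [0, 0, 4, 64]
row 2: [64, 0, 8, 32] -> [0, 64, 8, 32]
row 3: [16, 0, 64, 2] -> [0, 16, 64, 2]

Answer:  0  0 64 32
 0  0  4 64
 0 64  8 32
 0 16 64  2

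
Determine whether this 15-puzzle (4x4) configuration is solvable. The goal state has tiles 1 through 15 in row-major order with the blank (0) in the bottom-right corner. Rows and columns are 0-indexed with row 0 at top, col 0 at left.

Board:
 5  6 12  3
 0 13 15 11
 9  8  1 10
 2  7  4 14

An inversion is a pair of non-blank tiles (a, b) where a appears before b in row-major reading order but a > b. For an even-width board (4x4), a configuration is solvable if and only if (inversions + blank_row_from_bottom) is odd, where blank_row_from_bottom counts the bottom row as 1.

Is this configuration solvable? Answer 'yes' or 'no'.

Inversions: 56
Blank is in row 1 (0-indexed from top), which is row 3 counting from the bottom (bottom = 1).
56 + 3 = 59, which is odd, so the puzzle is solvable.

Answer: yes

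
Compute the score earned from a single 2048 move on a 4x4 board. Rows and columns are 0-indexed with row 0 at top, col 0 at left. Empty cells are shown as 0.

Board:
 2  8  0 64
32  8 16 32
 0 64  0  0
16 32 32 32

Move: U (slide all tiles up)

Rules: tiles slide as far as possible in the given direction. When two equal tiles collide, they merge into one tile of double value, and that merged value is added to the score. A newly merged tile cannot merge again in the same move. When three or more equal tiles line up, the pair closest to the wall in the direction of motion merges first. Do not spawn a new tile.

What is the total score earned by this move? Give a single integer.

Slide up:
col 0: [2, 32, 0, 16] -> [2, 32, 16, 0]  score +0 (running 0)
col 1: [8, 8, 64, 32] -> [16, 64, 32, 0]  score +16 (running 16)
col 2: [0, 16, 0, 32] -> [16, 32, 0, 0]  score +0 (running 16)
col 3: [64, 32, 0, 32] -> [64, 64, 0, 0]  score +64 (running 80)
Board after move:
 2 16 16 64
32 64 32 64
16 32  0  0
 0  0  0  0

Answer: 80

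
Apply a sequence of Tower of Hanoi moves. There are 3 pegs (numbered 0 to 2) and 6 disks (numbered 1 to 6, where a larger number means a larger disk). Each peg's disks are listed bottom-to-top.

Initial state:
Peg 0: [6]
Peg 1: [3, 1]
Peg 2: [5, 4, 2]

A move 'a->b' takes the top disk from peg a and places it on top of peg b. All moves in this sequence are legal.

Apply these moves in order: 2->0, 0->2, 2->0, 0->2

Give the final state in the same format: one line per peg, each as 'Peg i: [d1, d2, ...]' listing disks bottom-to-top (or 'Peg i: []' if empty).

Answer: Peg 0: [6]
Peg 1: [3, 1]
Peg 2: [5, 4, 2]

Derivation:
After move 1 (2->0):
Peg 0: [6, 2]
Peg 1: [3, 1]
Peg 2: [5, 4]

After move 2 (0->2):
Peg 0: [6]
Peg 1: [3, 1]
Peg 2: [5, 4, 2]

After move 3 (2->0):
Peg 0: [6, 2]
Peg 1: [3, 1]
Peg 2: [5, 4]

After move 4 (0->2):
Peg 0: [6]
Peg 1: [3, 1]
Peg 2: [5, 4, 2]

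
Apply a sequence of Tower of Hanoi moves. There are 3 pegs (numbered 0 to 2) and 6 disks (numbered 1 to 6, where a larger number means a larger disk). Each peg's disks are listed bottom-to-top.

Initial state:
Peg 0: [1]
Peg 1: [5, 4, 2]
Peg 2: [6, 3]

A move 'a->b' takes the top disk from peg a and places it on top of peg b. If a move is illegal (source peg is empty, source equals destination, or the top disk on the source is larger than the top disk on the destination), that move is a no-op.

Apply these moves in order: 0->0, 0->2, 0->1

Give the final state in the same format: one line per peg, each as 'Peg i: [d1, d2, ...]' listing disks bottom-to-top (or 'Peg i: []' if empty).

After move 1 (0->0):
Peg 0: [1]
Peg 1: [5, 4, 2]
Peg 2: [6, 3]

After move 2 (0->2):
Peg 0: []
Peg 1: [5, 4, 2]
Peg 2: [6, 3, 1]

After move 3 (0->1):
Peg 0: []
Peg 1: [5, 4, 2]
Peg 2: [6, 3, 1]

Answer: Peg 0: []
Peg 1: [5, 4, 2]
Peg 2: [6, 3, 1]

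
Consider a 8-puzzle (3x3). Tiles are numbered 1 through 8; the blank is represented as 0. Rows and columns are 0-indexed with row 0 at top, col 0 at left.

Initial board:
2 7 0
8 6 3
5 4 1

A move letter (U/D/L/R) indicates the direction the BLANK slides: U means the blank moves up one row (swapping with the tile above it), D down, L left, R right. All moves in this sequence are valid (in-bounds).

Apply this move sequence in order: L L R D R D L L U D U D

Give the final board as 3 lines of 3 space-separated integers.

Answer: 2 6 7
8 3 1
0 5 4

Derivation:
After move 1 (L):
2 0 7
8 6 3
5 4 1

After move 2 (L):
0 2 7
8 6 3
5 4 1

After move 3 (R):
2 0 7
8 6 3
5 4 1

After move 4 (D):
2 6 7
8 0 3
5 4 1

After move 5 (R):
2 6 7
8 3 0
5 4 1

After move 6 (D):
2 6 7
8 3 1
5 4 0

After move 7 (L):
2 6 7
8 3 1
5 0 4

After move 8 (L):
2 6 7
8 3 1
0 5 4

After move 9 (U):
2 6 7
0 3 1
8 5 4

After move 10 (D):
2 6 7
8 3 1
0 5 4

After move 11 (U):
2 6 7
0 3 1
8 5 4

After move 12 (D):
2 6 7
8 3 1
0 5 4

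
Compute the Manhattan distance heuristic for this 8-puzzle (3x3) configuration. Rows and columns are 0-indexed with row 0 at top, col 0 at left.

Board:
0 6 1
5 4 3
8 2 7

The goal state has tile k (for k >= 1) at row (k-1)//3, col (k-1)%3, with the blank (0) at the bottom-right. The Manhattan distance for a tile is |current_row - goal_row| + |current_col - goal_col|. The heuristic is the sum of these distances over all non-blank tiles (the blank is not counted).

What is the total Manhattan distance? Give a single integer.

Tile 6: (0,1)->(1,2) = 2
Tile 1: (0,2)->(0,0) = 2
Tile 5: (1,0)->(1,1) = 1
Tile 4: (1,1)->(1,0) = 1
Tile 3: (1,2)->(0,2) = 1
Tile 8: (2,0)->(2,1) = 1
Tile 2: (2,1)->(0,1) = 2
Tile 7: (2,2)->(2,0) = 2
Sum: 2 + 2 + 1 + 1 + 1 + 1 + 2 + 2 = 12

Answer: 12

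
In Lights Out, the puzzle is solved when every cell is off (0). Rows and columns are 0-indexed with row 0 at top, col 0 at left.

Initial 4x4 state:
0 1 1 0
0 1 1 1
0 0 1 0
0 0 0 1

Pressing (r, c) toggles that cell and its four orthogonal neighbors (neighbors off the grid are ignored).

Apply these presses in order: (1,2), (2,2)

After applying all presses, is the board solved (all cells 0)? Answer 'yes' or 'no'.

After press 1 at (1,2):
0 1 0 0
0 0 0 0
0 0 0 0
0 0 0 1

After press 2 at (2,2):
0 1 0 0
0 0 1 0
0 1 1 1
0 0 1 1

Lights still on: 7

Answer: no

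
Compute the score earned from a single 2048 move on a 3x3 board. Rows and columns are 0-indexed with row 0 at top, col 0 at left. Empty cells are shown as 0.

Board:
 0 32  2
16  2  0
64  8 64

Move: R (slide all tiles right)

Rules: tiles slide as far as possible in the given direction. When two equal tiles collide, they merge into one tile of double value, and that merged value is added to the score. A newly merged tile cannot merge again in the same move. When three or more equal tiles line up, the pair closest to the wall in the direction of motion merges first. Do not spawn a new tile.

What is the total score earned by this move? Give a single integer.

Answer: 0

Derivation:
Slide right:
row 0: [0, 32, 2] -> [0, 32, 2]  score +0 (running 0)
row 1: [16, 2, 0] -> [0, 16, 2]  score +0 (running 0)
row 2: [64, 8, 64] -> [64, 8, 64]  score +0 (running 0)
Board after move:
 0 32  2
 0 16  2
64  8 64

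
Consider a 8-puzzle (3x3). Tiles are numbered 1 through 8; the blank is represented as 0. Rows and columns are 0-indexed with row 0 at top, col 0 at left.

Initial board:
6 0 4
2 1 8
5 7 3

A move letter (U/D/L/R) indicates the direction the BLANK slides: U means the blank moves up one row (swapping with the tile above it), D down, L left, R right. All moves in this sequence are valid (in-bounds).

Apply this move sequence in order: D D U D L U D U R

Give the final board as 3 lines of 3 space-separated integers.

Answer: 6 1 4
7 0 8
2 5 3

Derivation:
After move 1 (D):
6 1 4
2 0 8
5 7 3

After move 2 (D):
6 1 4
2 7 8
5 0 3

After move 3 (U):
6 1 4
2 0 8
5 7 3

After move 4 (D):
6 1 4
2 7 8
5 0 3

After move 5 (L):
6 1 4
2 7 8
0 5 3

After move 6 (U):
6 1 4
0 7 8
2 5 3

After move 7 (D):
6 1 4
2 7 8
0 5 3

After move 8 (U):
6 1 4
0 7 8
2 5 3

After move 9 (R):
6 1 4
7 0 8
2 5 3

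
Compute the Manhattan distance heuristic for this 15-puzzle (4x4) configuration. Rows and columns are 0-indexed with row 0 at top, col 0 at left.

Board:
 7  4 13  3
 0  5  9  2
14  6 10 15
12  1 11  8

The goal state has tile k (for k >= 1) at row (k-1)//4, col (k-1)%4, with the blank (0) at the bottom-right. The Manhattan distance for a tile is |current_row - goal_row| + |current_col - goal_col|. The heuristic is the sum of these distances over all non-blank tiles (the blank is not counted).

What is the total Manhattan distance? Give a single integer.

Answer: 35

Derivation:
Tile 7: (0,0)->(1,2) = 3
Tile 4: (0,1)->(0,3) = 2
Tile 13: (0,2)->(3,0) = 5
Tile 3: (0,3)->(0,2) = 1
Tile 5: (1,1)->(1,0) = 1
Tile 9: (1,2)->(2,0) = 3
Tile 2: (1,3)->(0,1) = 3
Tile 14: (2,0)->(3,1) = 2
Tile 6: (2,1)->(1,1) = 1
Tile 10: (2,2)->(2,1) = 1
Tile 15: (2,3)->(3,2) = 2
Tile 12: (3,0)->(2,3) = 4
Tile 1: (3,1)->(0,0) = 4
Tile 11: (3,2)->(2,2) = 1
Tile 8: (3,3)->(1,3) = 2
Sum: 3 + 2 + 5 + 1 + 1 + 3 + 3 + 2 + 1 + 1 + 2 + 4 + 4 + 1 + 2 = 35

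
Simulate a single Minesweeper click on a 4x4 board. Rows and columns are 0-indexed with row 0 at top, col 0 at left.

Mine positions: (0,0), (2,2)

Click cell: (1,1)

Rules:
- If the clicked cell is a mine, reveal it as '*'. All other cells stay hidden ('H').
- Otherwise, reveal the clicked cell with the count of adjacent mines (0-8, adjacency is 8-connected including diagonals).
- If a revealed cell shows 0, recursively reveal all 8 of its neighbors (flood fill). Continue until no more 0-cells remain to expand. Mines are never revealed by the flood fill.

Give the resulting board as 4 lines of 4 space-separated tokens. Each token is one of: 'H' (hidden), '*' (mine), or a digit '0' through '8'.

H H H H
H 2 H H
H H H H
H H H H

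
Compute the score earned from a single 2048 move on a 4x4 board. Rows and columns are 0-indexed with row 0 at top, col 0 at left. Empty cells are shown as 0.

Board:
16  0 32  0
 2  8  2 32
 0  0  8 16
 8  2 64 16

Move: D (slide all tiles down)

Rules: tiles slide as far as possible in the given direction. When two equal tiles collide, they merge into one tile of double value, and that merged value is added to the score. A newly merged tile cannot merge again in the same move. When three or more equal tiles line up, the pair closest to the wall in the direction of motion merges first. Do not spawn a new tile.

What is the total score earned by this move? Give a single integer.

Answer: 32

Derivation:
Slide down:
col 0: [16, 2, 0, 8] -> [0, 16, 2, 8]  score +0 (running 0)
col 1: [0, 8, 0, 2] -> [0, 0, 8, 2]  score +0 (running 0)
col 2: [32, 2, 8, 64] -> [32, 2, 8, 64]  score +0 (running 0)
col 3: [0, 32, 16, 16] -> [0, 0, 32, 32]  score +32 (running 32)
Board after move:
 0  0 32  0
16  0  2  0
 2  8  8 32
 8  2 64 32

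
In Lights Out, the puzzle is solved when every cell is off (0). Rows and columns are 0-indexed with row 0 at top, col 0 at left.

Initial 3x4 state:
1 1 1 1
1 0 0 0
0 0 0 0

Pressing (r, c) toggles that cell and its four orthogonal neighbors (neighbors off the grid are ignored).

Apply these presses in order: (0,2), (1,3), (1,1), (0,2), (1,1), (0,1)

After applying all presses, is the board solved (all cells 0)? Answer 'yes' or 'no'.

Answer: no

Derivation:
After press 1 at (0,2):
1 0 0 0
1 0 1 0
0 0 0 0

After press 2 at (1,3):
1 0 0 1
1 0 0 1
0 0 0 1

After press 3 at (1,1):
1 1 0 1
0 1 1 1
0 1 0 1

After press 4 at (0,2):
1 0 1 0
0 1 0 1
0 1 0 1

After press 5 at (1,1):
1 1 1 0
1 0 1 1
0 0 0 1

After press 6 at (0,1):
0 0 0 0
1 1 1 1
0 0 0 1

Lights still on: 5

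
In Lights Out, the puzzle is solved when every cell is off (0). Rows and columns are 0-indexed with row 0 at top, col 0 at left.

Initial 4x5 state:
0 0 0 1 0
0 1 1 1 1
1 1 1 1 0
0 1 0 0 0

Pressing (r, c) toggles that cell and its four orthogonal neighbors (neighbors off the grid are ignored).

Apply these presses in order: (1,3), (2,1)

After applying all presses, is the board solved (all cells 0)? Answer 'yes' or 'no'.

Answer: yes

Derivation:
After press 1 at (1,3):
0 0 0 0 0
0 1 0 0 0
1 1 1 0 0
0 1 0 0 0

After press 2 at (2,1):
0 0 0 0 0
0 0 0 0 0
0 0 0 0 0
0 0 0 0 0

Lights still on: 0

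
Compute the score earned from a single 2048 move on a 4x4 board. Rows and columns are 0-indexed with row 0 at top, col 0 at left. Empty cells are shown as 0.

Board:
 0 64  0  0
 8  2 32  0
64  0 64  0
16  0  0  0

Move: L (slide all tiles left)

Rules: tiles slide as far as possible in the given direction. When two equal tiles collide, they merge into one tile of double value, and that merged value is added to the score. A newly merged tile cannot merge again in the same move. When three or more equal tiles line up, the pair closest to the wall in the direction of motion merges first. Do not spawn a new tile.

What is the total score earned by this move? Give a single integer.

Slide left:
row 0: [0, 64, 0, 0] -> [64, 0, 0, 0]  score +0 (running 0)
row 1: [8, 2, 32, 0] -> [8, 2, 32, 0]  score +0 (running 0)
row 2: [64, 0, 64, 0] -> [128, 0, 0, 0]  score +128 (running 128)
row 3: [16, 0, 0, 0] -> [16, 0, 0, 0]  score +0 (running 128)
Board after move:
 64   0   0   0
  8   2  32   0
128   0   0   0
 16   0   0   0

Answer: 128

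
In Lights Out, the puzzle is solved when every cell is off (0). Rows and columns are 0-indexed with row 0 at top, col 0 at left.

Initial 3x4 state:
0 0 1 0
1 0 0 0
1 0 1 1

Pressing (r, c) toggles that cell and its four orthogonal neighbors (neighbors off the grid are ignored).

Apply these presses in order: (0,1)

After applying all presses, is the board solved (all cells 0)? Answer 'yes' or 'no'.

After press 1 at (0,1):
1 1 0 0
1 1 0 0
1 0 1 1

Lights still on: 7

Answer: no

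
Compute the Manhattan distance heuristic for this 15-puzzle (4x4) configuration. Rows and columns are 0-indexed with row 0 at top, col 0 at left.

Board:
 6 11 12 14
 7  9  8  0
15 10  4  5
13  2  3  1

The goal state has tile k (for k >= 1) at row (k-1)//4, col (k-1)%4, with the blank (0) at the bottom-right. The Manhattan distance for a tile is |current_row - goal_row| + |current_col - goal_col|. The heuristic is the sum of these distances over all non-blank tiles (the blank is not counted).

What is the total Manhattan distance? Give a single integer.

Answer: 40

Derivation:
Tile 6: at (0,0), goal (1,1), distance |0-1|+|0-1| = 2
Tile 11: at (0,1), goal (2,2), distance |0-2|+|1-2| = 3
Tile 12: at (0,2), goal (2,3), distance |0-2|+|2-3| = 3
Tile 14: at (0,3), goal (3,1), distance |0-3|+|3-1| = 5
Tile 7: at (1,0), goal (1,2), distance |1-1|+|0-2| = 2
Tile 9: at (1,1), goal (2,0), distance |1-2|+|1-0| = 2
Tile 8: at (1,2), goal (1,3), distance |1-1|+|2-3| = 1
Tile 15: at (2,0), goal (3,2), distance |2-3|+|0-2| = 3
Tile 10: at (2,1), goal (2,1), distance |2-2|+|1-1| = 0
Tile 4: at (2,2), goal (0,3), distance |2-0|+|2-3| = 3
Tile 5: at (2,3), goal (1,0), distance |2-1|+|3-0| = 4
Tile 13: at (3,0), goal (3,0), distance |3-3|+|0-0| = 0
Tile 2: at (3,1), goal (0,1), distance |3-0|+|1-1| = 3
Tile 3: at (3,2), goal (0,2), distance |3-0|+|2-2| = 3
Tile 1: at (3,3), goal (0,0), distance |3-0|+|3-0| = 6
Sum: 2 + 3 + 3 + 5 + 2 + 2 + 1 + 3 + 0 + 3 + 4 + 0 + 3 + 3 + 6 = 40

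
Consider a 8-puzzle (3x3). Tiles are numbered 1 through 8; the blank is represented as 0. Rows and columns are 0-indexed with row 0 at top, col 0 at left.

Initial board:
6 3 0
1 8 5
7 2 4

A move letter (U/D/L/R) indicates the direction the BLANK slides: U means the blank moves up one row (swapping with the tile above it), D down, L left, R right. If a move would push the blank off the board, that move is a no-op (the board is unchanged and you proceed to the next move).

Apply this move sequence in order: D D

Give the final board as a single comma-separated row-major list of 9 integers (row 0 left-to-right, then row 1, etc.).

After move 1 (D):
6 3 5
1 8 0
7 2 4

After move 2 (D):
6 3 5
1 8 4
7 2 0

Answer: 6, 3, 5, 1, 8, 4, 7, 2, 0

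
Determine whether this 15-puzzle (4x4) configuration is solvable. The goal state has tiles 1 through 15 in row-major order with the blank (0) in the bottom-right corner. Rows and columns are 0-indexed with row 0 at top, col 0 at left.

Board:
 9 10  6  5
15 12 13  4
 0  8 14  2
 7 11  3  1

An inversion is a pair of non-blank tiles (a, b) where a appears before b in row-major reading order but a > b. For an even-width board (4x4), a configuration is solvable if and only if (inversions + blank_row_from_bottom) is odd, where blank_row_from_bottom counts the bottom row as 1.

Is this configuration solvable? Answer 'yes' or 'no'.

Inversions: 67
Blank is in row 2 (0-indexed from top), which is row 2 counting from the bottom (bottom = 1).
67 + 2 = 69, which is odd, so the puzzle is solvable.

Answer: yes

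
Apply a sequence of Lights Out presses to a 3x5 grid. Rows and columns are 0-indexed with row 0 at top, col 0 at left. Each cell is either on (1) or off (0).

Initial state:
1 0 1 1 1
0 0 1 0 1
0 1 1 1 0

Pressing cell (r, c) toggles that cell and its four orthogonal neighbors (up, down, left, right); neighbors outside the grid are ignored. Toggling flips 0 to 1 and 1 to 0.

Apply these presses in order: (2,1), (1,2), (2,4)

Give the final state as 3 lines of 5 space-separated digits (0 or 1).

After press 1 at (2,1):
1 0 1 1 1
0 1 1 0 1
1 0 0 1 0

After press 2 at (1,2):
1 0 0 1 1
0 0 0 1 1
1 0 1 1 0

After press 3 at (2,4):
1 0 0 1 1
0 0 0 1 0
1 0 1 0 1

Answer: 1 0 0 1 1
0 0 0 1 0
1 0 1 0 1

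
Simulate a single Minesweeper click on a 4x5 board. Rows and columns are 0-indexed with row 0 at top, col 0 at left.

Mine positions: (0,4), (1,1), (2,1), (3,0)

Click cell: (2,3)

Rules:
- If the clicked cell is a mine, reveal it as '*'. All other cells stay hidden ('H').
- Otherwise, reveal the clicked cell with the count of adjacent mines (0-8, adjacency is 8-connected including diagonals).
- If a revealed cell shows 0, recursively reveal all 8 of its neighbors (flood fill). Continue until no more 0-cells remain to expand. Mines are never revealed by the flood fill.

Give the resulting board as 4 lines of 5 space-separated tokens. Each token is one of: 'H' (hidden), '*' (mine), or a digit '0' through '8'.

H H H H H
H H 2 1 1
H H 2 0 0
H H 1 0 0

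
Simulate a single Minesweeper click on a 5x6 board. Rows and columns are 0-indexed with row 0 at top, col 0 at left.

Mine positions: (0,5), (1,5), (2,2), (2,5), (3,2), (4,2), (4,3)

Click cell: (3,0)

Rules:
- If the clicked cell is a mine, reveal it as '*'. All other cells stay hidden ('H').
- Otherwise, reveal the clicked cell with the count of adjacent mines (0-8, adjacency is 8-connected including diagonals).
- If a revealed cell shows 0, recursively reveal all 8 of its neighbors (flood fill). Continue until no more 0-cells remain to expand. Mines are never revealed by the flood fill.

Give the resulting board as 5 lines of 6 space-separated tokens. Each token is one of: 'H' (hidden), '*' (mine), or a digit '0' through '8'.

0 0 0 0 2 H
0 1 1 1 3 H
0 2 H H H H
0 3 H H H H
0 2 H H H H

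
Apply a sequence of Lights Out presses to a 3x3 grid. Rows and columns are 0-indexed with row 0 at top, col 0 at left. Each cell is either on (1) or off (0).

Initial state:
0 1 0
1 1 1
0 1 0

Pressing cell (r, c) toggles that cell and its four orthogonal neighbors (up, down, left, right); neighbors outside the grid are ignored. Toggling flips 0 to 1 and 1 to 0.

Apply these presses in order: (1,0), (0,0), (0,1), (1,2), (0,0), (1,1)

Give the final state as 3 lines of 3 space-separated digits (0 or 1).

Answer: 0 1 0
1 1 1
1 0 1

Derivation:
After press 1 at (1,0):
1 1 0
0 0 1
1 1 0

After press 2 at (0,0):
0 0 0
1 0 1
1 1 0

After press 3 at (0,1):
1 1 1
1 1 1
1 1 0

After press 4 at (1,2):
1 1 0
1 0 0
1 1 1

After press 5 at (0,0):
0 0 0
0 0 0
1 1 1

After press 6 at (1,1):
0 1 0
1 1 1
1 0 1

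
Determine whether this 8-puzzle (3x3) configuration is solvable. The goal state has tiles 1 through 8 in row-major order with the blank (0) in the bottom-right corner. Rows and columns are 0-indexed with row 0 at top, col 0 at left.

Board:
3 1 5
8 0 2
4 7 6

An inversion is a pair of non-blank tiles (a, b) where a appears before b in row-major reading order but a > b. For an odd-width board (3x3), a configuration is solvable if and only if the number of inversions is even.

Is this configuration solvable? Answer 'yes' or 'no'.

Inversions (pairs i<j in row-major order where tile[i] > tile[j] > 0): 9
9 is odd, so the puzzle is not solvable.

Answer: no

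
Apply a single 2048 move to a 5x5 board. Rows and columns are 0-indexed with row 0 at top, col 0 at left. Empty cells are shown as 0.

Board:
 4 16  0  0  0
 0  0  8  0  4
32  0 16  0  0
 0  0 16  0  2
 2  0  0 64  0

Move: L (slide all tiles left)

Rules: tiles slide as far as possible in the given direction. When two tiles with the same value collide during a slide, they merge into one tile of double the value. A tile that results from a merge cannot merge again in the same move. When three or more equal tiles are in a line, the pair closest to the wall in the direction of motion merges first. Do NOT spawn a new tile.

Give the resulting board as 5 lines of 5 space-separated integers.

Answer:  4 16  0  0  0
 8  4  0  0  0
32 16  0  0  0
16  2  0  0  0
 2 64  0  0  0

Derivation:
Slide left:
row 0: [4, 16, 0, 0, 0] -> [4, 16, 0, 0, 0]
row 1: [0, 0, 8, 0, 4] -> [8, 4, 0, 0, 0]
row 2: [32, 0, 16, 0, 0] -> [32, 16, 0, 0, 0]
row 3: [0, 0, 16, 0, 2] -> [16, 2, 0, 0, 0]
row 4: [2, 0, 0, 64, 0] -> [2, 64, 0, 0, 0]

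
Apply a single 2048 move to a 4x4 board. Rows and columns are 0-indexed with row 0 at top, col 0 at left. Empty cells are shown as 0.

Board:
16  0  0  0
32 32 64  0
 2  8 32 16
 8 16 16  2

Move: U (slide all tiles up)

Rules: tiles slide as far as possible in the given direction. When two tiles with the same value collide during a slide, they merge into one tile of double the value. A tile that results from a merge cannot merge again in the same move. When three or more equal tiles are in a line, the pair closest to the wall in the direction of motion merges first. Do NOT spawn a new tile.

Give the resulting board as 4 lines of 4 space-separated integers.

Slide up:
col 0: [16, 32, 2, 8] -> [16, 32, 2, 8]
col 1: [0, 32, 8, 16] -> [32, 8, 16, 0]
col 2: [0, 64, 32, 16] -> [64, 32, 16, 0]
col 3: [0, 0, 16, 2] -> [16, 2, 0, 0]

Answer: 16 32 64 16
32  8 32  2
 2 16 16  0
 8  0  0  0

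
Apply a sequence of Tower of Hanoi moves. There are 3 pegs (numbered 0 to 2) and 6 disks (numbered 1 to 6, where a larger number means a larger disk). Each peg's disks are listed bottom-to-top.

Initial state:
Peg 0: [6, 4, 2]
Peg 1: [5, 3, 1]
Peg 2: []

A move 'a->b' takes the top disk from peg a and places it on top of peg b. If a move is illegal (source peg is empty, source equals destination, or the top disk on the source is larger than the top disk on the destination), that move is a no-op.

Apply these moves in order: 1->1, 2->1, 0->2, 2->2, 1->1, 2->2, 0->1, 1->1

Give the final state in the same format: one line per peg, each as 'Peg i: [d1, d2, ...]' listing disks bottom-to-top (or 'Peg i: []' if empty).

Answer: Peg 0: [6, 4]
Peg 1: [5, 3, 1]
Peg 2: [2]

Derivation:
After move 1 (1->1):
Peg 0: [6, 4, 2]
Peg 1: [5, 3, 1]
Peg 2: []

After move 2 (2->1):
Peg 0: [6, 4, 2]
Peg 1: [5, 3, 1]
Peg 2: []

After move 3 (0->2):
Peg 0: [6, 4]
Peg 1: [5, 3, 1]
Peg 2: [2]

After move 4 (2->2):
Peg 0: [6, 4]
Peg 1: [5, 3, 1]
Peg 2: [2]

After move 5 (1->1):
Peg 0: [6, 4]
Peg 1: [5, 3, 1]
Peg 2: [2]

After move 6 (2->2):
Peg 0: [6, 4]
Peg 1: [5, 3, 1]
Peg 2: [2]

After move 7 (0->1):
Peg 0: [6, 4]
Peg 1: [5, 3, 1]
Peg 2: [2]

After move 8 (1->1):
Peg 0: [6, 4]
Peg 1: [5, 3, 1]
Peg 2: [2]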